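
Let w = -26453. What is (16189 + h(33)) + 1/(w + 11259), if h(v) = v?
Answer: 246477067/15194 ≈ 16222.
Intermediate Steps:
(16189 + h(33)) + 1/(w + 11259) = (16189 + 33) + 1/(-26453 + 11259) = 16222 + 1/(-15194) = 16222 - 1/15194 = 246477067/15194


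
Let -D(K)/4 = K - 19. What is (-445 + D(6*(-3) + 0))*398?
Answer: -118206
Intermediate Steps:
D(K) = 76 - 4*K (D(K) = -4*(K - 19) = -4*(-19 + K) = 76 - 4*K)
(-445 + D(6*(-3) + 0))*398 = (-445 + (76 - 4*(6*(-3) + 0)))*398 = (-445 + (76 - 4*(-18 + 0)))*398 = (-445 + (76 - 4*(-18)))*398 = (-445 + (76 + 72))*398 = (-445 + 148)*398 = -297*398 = -118206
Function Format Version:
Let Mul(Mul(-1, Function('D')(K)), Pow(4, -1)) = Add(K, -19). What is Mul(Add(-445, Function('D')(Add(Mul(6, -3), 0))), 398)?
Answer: -118206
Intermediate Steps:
Function('D')(K) = Add(76, Mul(-4, K)) (Function('D')(K) = Mul(-4, Add(K, -19)) = Mul(-4, Add(-19, K)) = Add(76, Mul(-4, K)))
Mul(Add(-445, Function('D')(Add(Mul(6, -3), 0))), 398) = Mul(Add(-445, Add(76, Mul(-4, Add(Mul(6, -3), 0)))), 398) = Mul(Add(-445, Add(76, Mul(-4, Add(-18, 0)))), 398) = Mul(Add(-445, Add(76, Mul(-4, -18))), 398) = Mul(Add(-445, Add(76, 72)), 398) = Mul(Add(-445, 148), 398) = Mul(-297, 398) = -118206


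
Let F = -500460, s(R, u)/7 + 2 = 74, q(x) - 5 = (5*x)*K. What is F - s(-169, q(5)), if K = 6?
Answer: -500964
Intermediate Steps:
q(x) = 5 + 30*x (q(x) = 5 + (5*x)*6 = 5 + 30*x)
s(R, u) = 504 (s(R, u) = -14 + 7*74 = -14 + 518 = 504)
F - s(-169, q(5)) = -500460 - 1*504 = -500460 - 504 = -500964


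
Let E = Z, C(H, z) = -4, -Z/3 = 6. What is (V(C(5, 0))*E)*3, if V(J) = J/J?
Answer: -54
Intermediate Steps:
Z = -18 (Z = -3*6 = -18)
E = -18
V(J) = 1
(V(C(5, 0))*E)*3 = (1*(-18))*3 = -18*3 = -54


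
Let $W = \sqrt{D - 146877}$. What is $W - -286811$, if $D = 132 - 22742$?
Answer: $286811 + i \sqrt{169487} \approx 2.8681 \cdot 10^{5} + 411.69 i$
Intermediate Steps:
$D = -22610$ ($D = 132 - 22742 = -22610$)
$W = i \sqrt{169487}$ ($W = \sqrt{-22610 - 146877} = \sqrt{-169487} = i \sqrt{169487} \approx 411.69 i$)
$W - -286811 = i \sqrt{169487} - -286811 = i \sqrt{169487} + 286811 = 286811 + i \sqrt{169487}$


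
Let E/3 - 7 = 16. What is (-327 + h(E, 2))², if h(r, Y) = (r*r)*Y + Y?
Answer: 84584809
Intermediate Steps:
E = 69 (E = 21 + 3*16 = 21 + 48 = 69)
h(r, Y) = Y + Y*r² (h(r, Y) = r²*Y + Y = Y*r² + Y = Y + Y*r²)
(-327 + h(E, 2))² = (-327 + 2*(1 + 69²))² = (-327 + 2*(1 + 4761))² = (-327 + 2*4762)² = (-327 + 9524)² = 9197² = 84584809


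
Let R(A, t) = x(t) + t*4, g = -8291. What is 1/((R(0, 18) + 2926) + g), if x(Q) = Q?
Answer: -1/5275 ≈ -0.00018957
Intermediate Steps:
R(A, t) = 5*t (R(A, t) = t + t*4 = t + 4*t = 5*t)
1/((R(0, 18) + 2926) + g) = 1/((5*18 + 2926) - 8291) = 1/((90 + 2926) - 8291) = 1/(3016 - 8291) = 1/(-5275) = -1/5275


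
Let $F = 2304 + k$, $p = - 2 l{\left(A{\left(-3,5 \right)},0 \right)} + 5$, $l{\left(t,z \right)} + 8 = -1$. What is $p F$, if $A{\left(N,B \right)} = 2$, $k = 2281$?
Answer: $105455$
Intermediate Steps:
$l{\left(t,z \right)} = -9$ ($l{\left(t,z \right)} = -8 - 1 = -9$)
$p = 23$ ($p = \left(-2\right) \left(-9\right) + 5 = 18 + 5 = 23$)
$F = 4585$ ($F = 2304 + 2281 = 4585$)
$p F = 23 \cdot 4585 = 105455$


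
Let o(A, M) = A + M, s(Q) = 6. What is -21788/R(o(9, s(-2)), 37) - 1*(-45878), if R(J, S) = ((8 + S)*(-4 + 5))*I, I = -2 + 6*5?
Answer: 14446123/315 ≈ 45861.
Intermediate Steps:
I = 28 (I = -2 + 30 = 28)
R(J, S) = 224 + 28*S (R(J, S) = ((8 + S)*(-4 + 5))*28 = ((8 + S)*1)*28 = (8 + S)*28 = 224 + 28*S)
-21788/R(o(9, s(-2)), 37) - 1*(-45878) = -21788/(224 + 28*37) - 1*(-45878) = -21788/(224 + 1036) + 45878 = -21788/1260 + 45878 = -21788*1/1260 + 45878 = -5447/315 + 45878 = 14446123/315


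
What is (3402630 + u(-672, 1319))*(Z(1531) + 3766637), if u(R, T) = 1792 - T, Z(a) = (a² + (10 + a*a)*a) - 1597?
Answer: 12233231689652006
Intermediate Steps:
Z(a) = -1597 + a² + a*(10 + a²) (Z(a) = (a² + (10 + a²)*a) - 1597 = (a² + a*(10 + a²)) - 1597 = -1597 + a² + a*(10 + a²))
(3402630 + u(-672, 1319))*(Z(1531) + 3766637) = (3402630 + (1792 - 1*1319))*((-1597 + 1531² + 1531³ + 10*1531) + 3766637) = (3402630 + (1792 - 1319))*((-1597 + 2343961 + 3588604291 + 15310) + 3766637) = (3402630 + 473)*(3590961965 + 3766637) = 3403103*3594728602 = 12233231689652006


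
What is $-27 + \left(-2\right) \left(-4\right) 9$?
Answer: $45$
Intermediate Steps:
$-27 + \left(-2\right) \left(-4\right) 9 = -27 + 8 \cdot 9 = -27 + 72 = 45$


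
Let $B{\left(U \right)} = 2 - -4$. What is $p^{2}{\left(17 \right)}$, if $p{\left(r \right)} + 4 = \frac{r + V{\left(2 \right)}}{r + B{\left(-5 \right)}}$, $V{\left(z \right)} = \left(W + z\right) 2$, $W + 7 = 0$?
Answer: $\frac{7225}{529} \approx 13.658$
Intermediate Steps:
$W = -7$ ($W = -7 + 0 = -7$)
$V{\left(z \right)} = -14 + 2 z$ ($V{\left(z \right)} = \left(-7 + z\right) 2 = -14 + 2 z$)
$B{\left(U \right)} = 6$ ($B{\left(U \right)} = 2 + 4 = 6$)
$p{\left(r \right)} = -4 + \frac{-10 + r}{6 + r}$ ($p{\left(r \right)} = -4 + \frac{r + \left(-14 + 2 \cdot 2\right)}{r + 6} = -4 + \frac{r + \left(-14 + 4\right)}{6 + r} = -4 + \frac{r - 10}{6 + r} = -4 + \frac{-10 + r}{6 + r}$)
$p^{2}{\left(17 \right)} = \left(\frac{-34 - 51}{6 + 17}\right)^{2} = \left(\frac{-34 - 51}{23}\right)^{2} = \left(\frac{1}{23} \left(-85\right)\right)^{2} = \left(- \frac{85}{23}\right)^{2} = \frac{7225}{529}$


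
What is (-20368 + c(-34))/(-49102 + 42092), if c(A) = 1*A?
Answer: 10201/3505 ≈ 2.9104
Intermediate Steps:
c(A) = A
(-20368 + c(-34))/(-49102 + 42092) = (-20368 - 34)/(-49102 + 42092) = -20402/(-7010) = -20402*(-1/7010) = 10201/3505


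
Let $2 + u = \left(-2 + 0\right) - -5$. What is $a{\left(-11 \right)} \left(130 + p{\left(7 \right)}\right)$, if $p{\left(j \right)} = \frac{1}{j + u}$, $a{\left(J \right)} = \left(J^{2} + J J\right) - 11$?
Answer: $\frac{240471}{8} \approx 30059.0$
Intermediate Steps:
$u = 1$ ($u = -2 + \left(\left(-2 + 0\right) - -5\right) = -2 + \left(-2 + 5\right) = -2 + 3 = 1$)
$a{\left(J \right)} = -11 + 2 J^{2}$ ($a{\left(J \right)} = \left(J^{2} + J^{2}\right) - 11 = 2 J^{2} - 11 = -11 + 2 J^{2}$)
$p{\left(j \right)} = \frac{1}{1 + j}$ ($p{\left(j \right)} = \frac{1}{j + 1} = \frac{1}{1 + j}$)
$a{\left(-11 \right)} \left(130 + p{\left(7 \right)}\right) = \left(-11 + 2 \left(-11\right)^{2}\right) \left(130 + \frac{1}{1 + 7}\right) = \left(-11 + 2 \cdot 121\right) \left(130 + \frac{1}{8}\right) = \left(-11 + 242\right) \left(130 + \frac{1}{8}\right) = 231 \cdot \frac{1041}{8} = \frac{240471}{8}$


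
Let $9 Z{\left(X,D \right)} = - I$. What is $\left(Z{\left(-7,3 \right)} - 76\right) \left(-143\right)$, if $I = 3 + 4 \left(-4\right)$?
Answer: $\frac{95953}{9} \approx 10661.0$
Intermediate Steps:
$I = -13$ ($I = 3 - 16 = -13$)
$Z{\left(X,D \right)} = \frac{13}{9}$ ($Z{\left(X,D \right)} = \frac{\left(-1\right) \left(-13\right)}{9} = \frac{1}{9} \cdot 13 = \frac{13}{9}$)
$\left(Z{\left(-7,3 \right)} - 76\right) \left(-143\right) = \left(\frac{13}{9} - 76\right) \left(-143\right) = \left(- \frac{671}{9}\right) \left(-143\right) = \frac{95953}{9}$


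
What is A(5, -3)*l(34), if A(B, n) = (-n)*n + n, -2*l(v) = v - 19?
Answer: 90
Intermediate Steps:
l(v) = 19/2 - v/2 (l(v) = -(v - 19)/2 = -(-19 + v)/2 = 19/2 - v/2)
A(B, n) = n - n**2 (A(B, n) = -n**2 + n = n - n**2)
A(5, -3)*l(34) = (-3*(1 - 1*(-3)))*(19/2 - 1/2*34) = (-3*(1 + 3))*(19/2 - 17) = -3*4*(-15/2) = -12*(-15/2) = 90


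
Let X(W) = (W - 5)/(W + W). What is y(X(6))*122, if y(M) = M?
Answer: 61/6 ≈ 10.167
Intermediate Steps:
X(W) = (-5 + W)/(2*W) (X(W) = (-5 + W)/((2*W)) = (-5 + W)*(1/(2*W)) = (-5 + W)/(2*W))
y(X(6))*122 = ((1/2)*(-5 + 6)/6)*122 = ((1/2)*(1/6)*1)*122 = (1/12)*122 = 61/6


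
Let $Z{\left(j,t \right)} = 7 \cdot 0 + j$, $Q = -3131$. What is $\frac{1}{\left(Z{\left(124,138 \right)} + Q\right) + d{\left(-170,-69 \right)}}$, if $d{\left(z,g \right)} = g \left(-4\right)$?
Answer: $- \frac{1}{2731} \approx -0.00036617$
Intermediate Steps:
$d{\left(z,g \right)} = - 4 g$
$Z{\left(j,t \right)} = j$ ($Z{\left(j,t \right)} = 0 + j = j$)
$\frac{1}{\left(Z{\left(124,138 \right)} + Q\right) + d{\left(-170,-69 \right)}} = \frac{1}{\left(124 - 3131\right) - -276} = \frac{1}{-3007 + 276} = \frac{1}{-2731} = - \frac{1}{2731}$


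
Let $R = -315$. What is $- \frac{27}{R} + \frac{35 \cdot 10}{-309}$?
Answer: $- \frac{11323}{10815} \approx -1.047$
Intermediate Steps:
$- \frac{27}{R} + \frac{35 \cdot 10}{-309} = - \frac{27}{-315} + \frac{35 \cdot 10}{-309} = \left(-27\right) \left(- \frac{1}{315}\right) + 350 \left(- \frac{1}{309}\right) = \frac{3}{35} - \frac{350}{309} = - \frac{11323}{10815}$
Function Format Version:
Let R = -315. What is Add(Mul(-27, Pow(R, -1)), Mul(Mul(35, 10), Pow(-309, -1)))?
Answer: Rational(-11323, 10815) ≈ -1.0470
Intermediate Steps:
Add(Mul(-27, Pow(R, -1)), Mul(Mul(35, 10), Pow(-309, -1))) = Add(Mul(-27, Pow(-315, -1)), Mul(Mul(35, 10), Pow(-309, -1))) = Add(Mul(-27, Rational(-1, 315)), Mul(350, Rational(-1, 309))) = Add(Rational(3, 35), Rational(-350, 309)) = Rational(-11323, 10815)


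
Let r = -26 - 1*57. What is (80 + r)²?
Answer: 9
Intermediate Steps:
r = -83 (r = -26 - 57 = -83)
(80 + r)² = (80 - 83)² = (-3)² = 9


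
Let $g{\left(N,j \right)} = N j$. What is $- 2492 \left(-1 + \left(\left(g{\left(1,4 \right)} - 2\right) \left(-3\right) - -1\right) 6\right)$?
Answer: $77252$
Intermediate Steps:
$- 2492 \left(-1 + \left(\left(g{\left(1,4 \right)} - 2\right) \left(-3\right) - -1\right) 6\right) = - 2492 \left(-1 + \left(\left(1 \cdot 4 - 2\right) \left(-3\right) - -1\right) 6\right) = - 2492 \left(-1 + \left(\left(4 - 2\right) \left(-3\right) + 1\right) 6\right) = - 2492 \left(-1 + \left(2 \left(-3\right) + 1\right) 6\right) = - 2492 \left(-1 + \left(-6 + 1\right) 6\right) = - 2492 \left(-1 - 30\right) = \left(-2492\right) \left(-31\right) = 77252$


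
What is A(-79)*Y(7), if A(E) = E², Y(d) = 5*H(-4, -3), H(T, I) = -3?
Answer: -93615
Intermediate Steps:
Y(d) = -15 (Y(d) = 5*(-3) = -15)
A(-79)*Y(7) = (-79)²*(-15) = 6241*(-15) = -93615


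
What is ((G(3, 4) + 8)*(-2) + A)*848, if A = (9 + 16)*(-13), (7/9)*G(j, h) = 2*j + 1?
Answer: -304432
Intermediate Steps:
G(j, h) = 9/7 + 18*j/7 (G(j, h) = 9*(2*j + 1)/7 = 9*(1 + 2*j)/7 = 9/7 + 18*j/7)
A = -325 (A = 25*(-13) = -325)
((G(3, 4) + 8)*(-2) + A)*848 = (((9/7 + (18/7)*3) + 8)*(-2) - 325)*848 = (((9/7 + 54/7) + 8)*(-2) - 325)*848 = ((9 + 8)*(-2) - 325)*848 = (17*(-2) - 325)*848 = (-34 - 325)*848 = -359*848 = -304432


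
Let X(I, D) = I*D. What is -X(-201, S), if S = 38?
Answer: 7638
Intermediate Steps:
X(I, D) = D*I
-X(-201, S) = -38*(-201) = -1*(-7638) = 7638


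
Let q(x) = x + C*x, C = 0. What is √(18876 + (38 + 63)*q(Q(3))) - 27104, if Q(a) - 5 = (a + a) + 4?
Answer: -27104 + √20391 ≈ -26961.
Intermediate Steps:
Q(a) = 9 + 2*a (Q(a) = 5 + ((a + a) + 4) = 5 + (2*a + 4) = 5 + (4 + 2*a) = 9 + 2*a)
q(x) = x (q(x) = x + 0*x = x + 0 = x)
√(18876 + (38 + 63)*q(Q(3))) - 27104 = √(18876 + (38 + 63)*(9 + 2*3)) - 27104 = √(18876 + 101*(9 + 6)) - 27104 = √(18876 + 101*15) - 27104 = √(18876 + 1515) - 27104 = √20391 - 27104 = -27104 + √20391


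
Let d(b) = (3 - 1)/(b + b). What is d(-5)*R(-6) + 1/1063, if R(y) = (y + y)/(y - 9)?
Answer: -4227/26575 ≈ -0.15906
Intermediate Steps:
d(b) = 1/b (d(b) = 2/((2*b)) = 2*(1/(2*b)) = 1/b)
R(y) = 2*y/(-9 + y) (R(y) = (2*y)/(-9 + y) = 2*y/(-9 + y))
d(-5)*R(-6) + 1/1063 = (2*(-6)/(-9 - 6))/(-5) + 1/1063 = -2*(-6)/(5*(-15)) + 1/1063 = -2*(-6)*(-1)/(5*15) + 1/1063 = -⅕*⅘ + 1/1063 = -4/25 + 1/1063 = -4227/26575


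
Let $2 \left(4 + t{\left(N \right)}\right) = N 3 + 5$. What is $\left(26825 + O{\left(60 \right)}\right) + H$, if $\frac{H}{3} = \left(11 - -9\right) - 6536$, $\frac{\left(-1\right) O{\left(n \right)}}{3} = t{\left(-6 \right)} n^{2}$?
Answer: $120677$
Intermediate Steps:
$t{\left(N \right)} = - \frac{3}{2} + \frac{3 N}{2}$ ($t{\left(N \right)} = -4 + \frac{N 3 + 5}{2} = -4 + \frac{3 N + 5}{2} = -4 + \frac{5 + 3 N}{2} = -4 + \left(\frac{5}{2} + \frac{3 N}{2}\right) = - \frac{3}{2} + \frac{3 N}{2}$)
$O{\left(n \right)} = \frac{63 n^{2}}{2}$ ($O{\left(n \right)} = - 3 \left(- \frac{3}{2} + \frac{3}{2} \left(-6\right)\right) n^{2} = - 3 \left(- \frac{3}{2} - 9\right) n^{2} = - 3 \left(- \frac{21 n^{2}}{2}\right) = \frac{63 n^{2}}{2}$)
$H = -19548$ ($H = 3 \left(\left(11 - -9\right) - 6536\right) = 3 \left(\left(11 + 9\right) - 6536\right) = 3 \left(20 - 6536\right) = 3 \left(-6516\right) = -19548$)
$\left(26825 + O{\left(60 \right)}\right) + H = \left(26825 + \frac{63 \cdot 60^{2}}{2}\right) - 19548 = \left(26825 + \frac{63}{2} \cdot 3600\right) - 19548 = \left(26825 + 113400\right) - 19548 = 140225 - 19548 = 120677$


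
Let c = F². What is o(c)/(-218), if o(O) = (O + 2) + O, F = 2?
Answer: -5/109 ≈ -0.045872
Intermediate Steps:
c = 4 (c = 2² = 4)
o(O) = 2 + 2*O (o(O) = (2 + O) + O = 2 + 2*O)
o(c)/(-218) = (2 + 2*4)/(-218) = (2 + 8)*(-1/218) = 10*(-1/218) = -5/109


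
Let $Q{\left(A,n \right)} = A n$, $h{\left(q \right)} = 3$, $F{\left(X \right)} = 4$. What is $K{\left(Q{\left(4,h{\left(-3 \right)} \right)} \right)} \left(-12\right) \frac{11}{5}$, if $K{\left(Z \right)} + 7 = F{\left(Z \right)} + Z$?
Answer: $- \frac{1188}{5} \approx -237.6$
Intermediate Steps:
$K{\left(Z \right)} = -3 + Z$ ($K{\left(Z \right)} = -7 + \left(4 + Z\right) = -3 + Z$)
$K{\left(Q{\left(4,h{\left(-3 \right)} \right)} \right)} \left(-12\right) \frac{11}{5} = \left(-3 + 4 \cdot 3\right) \left(-12\right) \frac{11}{5} = \left(-3 + 12\right) \left(-12\right) 11 \cdot \frac{1}{5} = 9 \left(-12\right) \frac{11}{5} = \left(-108\right) \frac{11}{5} = - \frac{1188}{5}$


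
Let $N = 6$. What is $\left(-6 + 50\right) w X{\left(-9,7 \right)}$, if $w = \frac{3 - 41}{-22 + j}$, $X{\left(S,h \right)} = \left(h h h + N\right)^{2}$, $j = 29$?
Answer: $- \frac{203651272}{7} \approx -2.9093 \cdot 10^{7}$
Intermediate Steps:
$X{\left(S,h \right)} = \left(6 + h^{3}\right)^{2}$ ($X{\left(S,h \right)} = \left(h h h + 6\right)^{2} = \left(h^{2} h + 6\right)^{2} = \left(h^{3} + 6\right)^{2} = \left(6 + h^{3}\right)^{2}$)
$w = - \frac{38}{7}$ ($w = \frac{3 - 41}{-22 + 29} = - \frac{38}{7} \approx -5.4286$)
$\left(-6 + 50\right) w X{\left(-9,7 \right)} = \left(-6 + 50\right) \left(- \frac{38}{7}\right) \left(6 + 7^{3}\right)^{2} = 44 \left(- \frac{38}{7}\right) \left(6 + 343\right)^{2} = - \frac{1672 \cdot 349^{2}}{7} = \left(- \frac{1672}{7}\right) 121801 = - \frac{203651272}{7}$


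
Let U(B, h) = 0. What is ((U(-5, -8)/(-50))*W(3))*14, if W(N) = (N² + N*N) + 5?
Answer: 0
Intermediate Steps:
W(N) = 5 + 2*N² (W(N) = (N² + N²) + 5 = 2*N² + 5 = 5 + 2*N²)
((U(-5, -8)/(-50))*W(3))*14 = ((0/(-50))*(5 + 2*3²))*14 = ((0*(-1/50))*(5 + 2*9))*14 = (0*(5 + 18))*14 = (0*23)*14 = 0*14 = 0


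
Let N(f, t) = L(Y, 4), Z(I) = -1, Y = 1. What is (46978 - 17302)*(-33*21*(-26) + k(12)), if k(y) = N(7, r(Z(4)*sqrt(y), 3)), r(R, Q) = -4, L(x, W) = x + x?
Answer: 534761520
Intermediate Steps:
L(x, W) = 2*x
N(f, t) = 2 (N(f, t) = 2*1 = 2)
k(y) = 2
(46978 - 17302)*(-33*21*(-26) + k(12)) = (46978 - 17302)*(-33*21*(-26) + 2) = 29676*(-693*(-26) + 2) = 29676*(18018 + 2) = 29676*18020 = 534761520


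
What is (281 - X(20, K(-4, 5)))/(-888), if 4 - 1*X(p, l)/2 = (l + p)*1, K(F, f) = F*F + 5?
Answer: -355/888 ≈ -0.39977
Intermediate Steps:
K(F, f) = 5 + F**2 (K(F, f) = F**2 + 5 = 5 + F**2)
X(p, l) = 8 - 2*l - 2*p (X(p, l) = 8 - 2*(l + p) = 8 + (-2*l - 2*p) = 8 - 2*l - 2*p)
(281 - X(20, K(-4, 5)))/(-888) = (281 - (8 - 2*(5 + (-4)**2) - 2*20))/(-888) = (281 - (8 - 2*(5 + 16) - 40))*(-1/888) = (281 - (8 - 2*21 - 40))*(-1/888) = (281 - (8 - 42 - 40))*(-1/888) = (281 - 1*(-74))*(-1/888) = (281 + 74)*(-1/888) = 355*(-1/888) = -355/888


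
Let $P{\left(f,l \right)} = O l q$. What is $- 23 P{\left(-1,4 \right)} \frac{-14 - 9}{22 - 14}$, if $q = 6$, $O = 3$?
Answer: $4761$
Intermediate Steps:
$P{\left(f,l \right)} = 18 l$ ($P{\left(f,l \right)} = 3 l 6 = 18 l$)
$- 23 P{\left(-1,4 \right)} \frac{-14 - 9}{22 - 14} = - 23 \cdot 18 \cdot 4 \frac{-14 - 9}{22 - 14} = \left(-23\right) 72 \left(- \frac{23}{8}\right) = - 1656 \left(\left(-23\right) \frac{1}{8}\right) = \left(-1656\right) \left(- \frac{23}{8}\right) = 4761$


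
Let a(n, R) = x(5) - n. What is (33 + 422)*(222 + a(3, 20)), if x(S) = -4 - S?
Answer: 95550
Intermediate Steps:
a(n, R) = -9 - n (a(n, R) = (-4 - 1*5) - n = (-4 - 5) - n = -9 - n)
(33 + 422)*(222 + a(3, 20)) = (33 + 422)*(222 + (-9 - 1*3)) = 455*(222 + (-9 - 3)) = 455*(222 - 12) = 455*210 = 95550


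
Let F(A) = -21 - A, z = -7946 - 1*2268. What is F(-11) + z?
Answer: -10224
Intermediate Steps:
z = -10214 (z = -7946 - 2268 = -10214)
F(-11) + z = (-21 - 1*(-11)) - 10214 = (-21 + 11) - 10214 = -10 - 10214 = -10224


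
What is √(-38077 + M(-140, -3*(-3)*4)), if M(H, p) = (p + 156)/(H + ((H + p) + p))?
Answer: I*√6435169/13 ≈ 195.14*I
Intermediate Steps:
M(H, p) = (156 + p)/(2*H + 2*p) (M(H, p) = (156 + p)/(H + (H + 2*p)) = (156 + p)/(2*H + 2*p))
√(-38077 + M(-140, -3*(-3)*4)) = √(-38077 + (78 + (-3*(-3)*4)/2)/(-140 - 3*(-3)*4)) = √(-38077 + (78 + (9*4)/2)/(-140 + 9*4)) = √(-38077 + (78 + (½)*36)/(-140 + 36)) = √(-38077 + (78 + 18)/(-104)) = √(-38077 - 1/104*96) = √(-38077 - 12/13) = √(-495013/13) = I*√6435169/13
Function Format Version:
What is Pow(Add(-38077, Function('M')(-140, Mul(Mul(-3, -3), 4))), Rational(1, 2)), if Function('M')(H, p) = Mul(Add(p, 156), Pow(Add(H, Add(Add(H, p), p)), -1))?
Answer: Mul(Rational(1, 13), I, Pow(6435169, Rational(1, 2))) ≈ Mul(195.14, I)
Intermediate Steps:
Function('M')(H, p) = Mul(Pow(Add(Mul(2, H), Mul(2, p)), -1), Add(156, p)) (Function('M')(H, p) = Mul(Add(156, p), Pow(Add(H, Add(H, Mul(2, p))), -1)) = Mul(Add(156, p), Pow(Add(Mul(2, H), Mul(2, p)), -1)) = Mul(Pow(Add(Mul(2, H), Mul(2, p)), -1), Add(156, p)))
Pow(Add(-38077, Function('M')(-140, Mul(Mul(-3, -3), 4))), Rational(1, 2)) = Pow(Add(-38077, Mul(Pow(Add(-140, Mul(Mul(-3, -3), 4)), -1), Add(78, Mul(Rational(1, 2), Mul(Mul(-3, -3), 4))))), Rational(1, 2)) = Pow(Add(-38077, Mul(Pow(Add(-140, Mul(9, 4)), -1), Add(78, Mul(Rational(1, 2), Mul(9, 4))))), Rational(1, 2)) = Pow(Add(-38077, Mul(Pow(Add(-140, 36), -1), Add(78, Mul(Rational(1, 2), 36)))), Rational(1, 2)) = Pow(Add(-38077, Mul(Pow(-104, -1), Add(78, 18))), Rational(1, 2)) = Pow(Add(-38077, Mul(Rational(-1, 104), 96)), Rational(1, 2)) = Pow(Add(-38077, Rational(-12, 13)), Rational(1, 2)) = Pow(Rational(-495013, 13), Rational(1, 2)) = Mul(Rational(1, 13), I, Pow(6435169, Rational(1, 2)))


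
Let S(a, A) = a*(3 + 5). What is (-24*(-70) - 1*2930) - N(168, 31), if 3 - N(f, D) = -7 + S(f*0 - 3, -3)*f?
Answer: -5292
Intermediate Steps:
S(a, A) = 8*a (S(a, A) = a*8 = 8*a)
N(f, D) = 10 + 24*f (N(f, D) = 3 - (-7 + (8*(f*0 - 3))*f) = 3 - (-7 + (8*(0 - 3))*f) = 3 - (-7 + (8*(-3))*f) = 3 - (-7 - 24*f) = 3 + (7 + 24*f) = 10 + 24*f)
(-24*(-70) - 1*2930) - N(168, 31) = (-24*(-70) - 1*2930) - (10 + 24*168) = (1680 - 2930) - (10 + 4032) = -1250 - 1*4042 = -1250 - 4042 = -5292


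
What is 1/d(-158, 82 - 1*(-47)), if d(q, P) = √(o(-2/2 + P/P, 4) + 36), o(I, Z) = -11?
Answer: ⅕ ≈ 0.20000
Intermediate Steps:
d(q, P) = 5 (d(q, P) = √(-11 + 36) = √25 = 5)
1/d(-158, 82 - 1*(-47)) = 1/5 = ⅕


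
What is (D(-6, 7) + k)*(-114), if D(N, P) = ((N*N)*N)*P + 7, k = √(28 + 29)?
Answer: 171570 - 114*√57 ≈ 1.7071e+5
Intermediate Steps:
k = √57 ≈ 7.5498
D(N, P) = 7 + P*N³ (D(N, P) = (N²*N)*P + 7 = N³*P + 7 = P*N³ + 7 = 7 + P*N³)
(D(-6, 7) + k)*(-114) = ((7 + 7*(-6)³) + √57)*(-114) = ((7 + 7*(-216)) + √57)*(-114) = ((7 - 1512) + √57)*(-114) = (-1505 + √57)*(-114) = 171570 - 114*√57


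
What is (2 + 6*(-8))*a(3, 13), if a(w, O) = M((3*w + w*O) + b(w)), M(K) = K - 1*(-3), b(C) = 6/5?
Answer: -12006/5 ≈ -2401.2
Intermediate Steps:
b(C) = 6/5 (b(C) = 6*(1/5) = 6/5)
M(K) = 3 + K (M(K) = K + 3 = 3 + K)
a(w, O) = 21/5 + 3*w + O*w (a(w, O) = 3 + ((3*w + w*O) + 6/5) = 3 + ((3*w + O*w) + 6/5) = 3 + (6/5 + 3*w + O*w) = 21/5 + 3*w + O*w)
(2 + 6*(-8))*a(3, 13) = (2 + 6*(-8))*(21/5 + 3*3 + 13*3) = (2 - 48)*(21/5 + 9 + 39) = -46*261/5 = -12006/5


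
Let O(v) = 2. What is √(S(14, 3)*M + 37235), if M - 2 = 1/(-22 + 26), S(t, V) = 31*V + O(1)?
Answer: √149795/2 ≈ 193.52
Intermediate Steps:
S(t, V) = 2 + 31*V (S(t, V) = 31*V + 2 = 2 + 31*V)
M = 9/4 (M = 2 + 1/(-22 + 26) = 2 + 1/4 = 2 + ¼ = 9/4 ≈ 2.2500)
√(S(14, 3)*M + 37235) = √((2 + 31*3)*(9/4) + 37235) = √((2 + 93)*(9/4) + 37235) = √(95*(9/4) + 37235) = √(855/4 + 37235) = √(149795/4) = √149795/2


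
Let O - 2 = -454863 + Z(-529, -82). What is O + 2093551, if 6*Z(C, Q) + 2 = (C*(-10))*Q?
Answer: 1566393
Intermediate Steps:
Z(C, Q) = -⅓ - 5*C*Q/3 (Z(C, Q) = -⅓ + ((C*(-10))*Q)/6 = -⅓ + ((-10*C)*Q)/6 = -⅓ + (-10*C*Q)/6 = -⅓ - 5*C*Q/3)
O = -527158 (O = 2 + (-454863 + (-⅓ - 5/3*(-529)*(-82))) = 2 + (-454863 + (-⅓ - 216890/3)) = 2 + (-454863 - 72297) = 2 - 527160 = -527158)
O + 2093551 = -527158 + 2093551 = 1566393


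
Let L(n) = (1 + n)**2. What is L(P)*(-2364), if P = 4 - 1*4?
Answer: -2364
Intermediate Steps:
P = 0 (P = 4 - 4 = 0)
L(P)*(-2364) = (1 + 0)**2*(-2364) = 1**2*(-2364) = 1*(-2364) = -2364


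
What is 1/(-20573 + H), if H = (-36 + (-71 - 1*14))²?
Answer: -1/5932 ≈ -0.00016858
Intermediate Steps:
H = 14641 (H = (-36 + (-71 - 14))² = (-36 - 85)² = (-121)² = 14641)
1/(-20573 + H) = 1/(-20573 + 14641) = 1/(-5932) = -1/5932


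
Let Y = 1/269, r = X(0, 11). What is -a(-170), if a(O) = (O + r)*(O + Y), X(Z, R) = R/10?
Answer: -77236281/2690 ≈ -28712.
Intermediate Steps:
X(Z, R) = R/10 (X(Z, R) = R*(⅒) = R/10)
r = 11/10 (r = (⅒)*11 = 11/10 ≈ 1.1000)
Y = 1/269 ≈ 0.0037175
a(O) = (1/269 + O)*(11/10 + O) (a(O) = (O + 11/10)*(O + 1/269) = (11/10 + O)*(1/269 + O) = (1/269 + O)*(11/10 + O))
-a(-170) = -(11/2690 + (-170)² + (2969/2690)*(-170)) = -(11/2690 + 28900 - 50473/269) = -1*77236281/2690 = -77236281/2690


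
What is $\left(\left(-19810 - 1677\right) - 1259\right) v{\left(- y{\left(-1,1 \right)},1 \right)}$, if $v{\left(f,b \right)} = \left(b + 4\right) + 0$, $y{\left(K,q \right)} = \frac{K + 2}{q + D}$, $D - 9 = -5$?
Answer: $-113730$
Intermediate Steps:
$D = 4$ ($D = 9 - 5 = 4$)
$y{\left(K,q \right)} = \frac{2 + K}{4 + q}$ ($y{\left(K,q \right)} = \frac{K + 2}{q + 4} = \frac{2 + K}{4 + q}$)
$v{\left(f,b \right)} = 4 + b$ ($v{\left(f,b \right)} = \left(4 + b\right) + 0 = 4 + b$)
$\left(\left(-19810 - 1677\right) - 1259\right) v{\left(- y{\left(-1,1 \right)},1 \right)} = \left(\left(-19810 - 1677\right) - 1259\right) \left(4 + 1\right) = \left(-21487 - 1259\right) 5 = \left(-22746\right) 5 = -113730$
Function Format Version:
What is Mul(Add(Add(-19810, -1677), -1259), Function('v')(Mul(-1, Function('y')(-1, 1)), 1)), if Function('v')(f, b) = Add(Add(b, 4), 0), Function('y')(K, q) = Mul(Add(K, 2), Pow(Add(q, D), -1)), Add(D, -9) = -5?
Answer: -113730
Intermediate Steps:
D = 4 (D = Add(9, -5) = 4)
Function('y')(K, q) = Mul(Pow(Add(4, q), -1), Add(2, K)) (Function('y')(K, q) = Mul(Add(K, 2), Pow(Add(q, 4), -1)) = Mul(Add(2, K), Pow(Add(4, q), -1)) = Mul(Pow(Add(4, q), -1), Add(2, K)))
Function('v')(f, b) = Add(4, b) (Function('v')(f, b) = Add(Add(4, b), 0) = Add(4, b))
Mul(Add(Add(-19810, -1677), -1259), Function('v')(Mul(-1, Function('y')(-1, 1)), 1)) = Mul(Add(Add(-19810, -1677), -1259), Add(4, 1)) = Mul(Add(-21487, -1259), 5) = Mul(-22746, 5) = -113730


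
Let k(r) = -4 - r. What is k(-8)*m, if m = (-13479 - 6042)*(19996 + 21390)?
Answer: -3231584424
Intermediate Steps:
m = -807896106 (m = -19521*41386 = -807896106)
k(-8)*m = (-4 - 1*(-8))*(-807896106) = (-4 + 8)*(-807896106) = 4*(-807896106) = -3231584424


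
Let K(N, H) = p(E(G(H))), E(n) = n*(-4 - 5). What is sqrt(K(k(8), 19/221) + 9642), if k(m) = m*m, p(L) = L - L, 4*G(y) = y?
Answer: sqrt(9642) ≈ 98.194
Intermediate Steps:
G(y) = y/4
E(n) = -9*n (E(n) = n*(-9) = -9*n)
p(L) = 0
k(m) = m**2
K(N, H) = 0
sqrt(K(k(8), 19/221) + 9642) = sqrt(0 + 9642) = sqrt(9642)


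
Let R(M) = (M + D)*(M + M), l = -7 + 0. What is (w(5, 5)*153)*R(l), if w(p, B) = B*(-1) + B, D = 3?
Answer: 0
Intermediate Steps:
w(p, B) = 0 (w(p, B) = -B + B = 0)
l = -7
R(M) = 2*M*(3 + M) (R(M) = (M + 3)*(M + M) = (3 + M)*(2*M) = 2*M*(3 + M))
(w(5, 5)*153)*R(l) = (0*153)*(2*(-7)*(3 - 7)) = 0*(2*(-7)*(-4)) = 0*56 = 0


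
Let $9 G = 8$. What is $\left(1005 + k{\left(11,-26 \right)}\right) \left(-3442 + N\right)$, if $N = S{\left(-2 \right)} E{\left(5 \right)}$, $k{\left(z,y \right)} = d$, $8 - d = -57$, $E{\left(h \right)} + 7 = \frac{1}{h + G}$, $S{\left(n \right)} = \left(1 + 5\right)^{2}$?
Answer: $- \frac{209140060}{53} \approx -3.946 \cdot 10^{6}$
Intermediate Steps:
$G = \frac{8}{9}$ ($G = \frac{1}{9} \cdot 8 = \frac{8}{9} \approx 0.88889$)
$S{\left(n \right)} = 36$ ($S{\left(n \right)} = 6^{2} = 36$)
$E{\left(h \right)} = -7 + \frac{1}{\frac{8}{9} + h}$ ($E{\left(h \right)} = -7 + \frac{1}{h + \frac{8}{9}} = -7 + \frac{1}{\frac{8}{9} + h}$)
$d = 65$ ($d = 8 - -57 = 8 + 57 = 65$)
$k{\left(z,y \right)} = 65$
$N = - \frac{13032}{53}$ ($N = 36 \frac{-47 - 315}{8 + 9 \cdot 5} = 36 \frac{-47 - 315}{8 + 45} = 36 \cdot \frac{1}{53} \left(-362\right) = 36 \left(- \frac{362}{53}\right) = - \frac{13032}{53} \approx -245.89$)
$\left(1005 + k{\left(11,-26 \right)}\right) \left(-3442 + N\right) = \left(1005 + 65\right) \left(-3442 - \frac{13032}{53}\right) = 1070 \left(- \frac{195458}{53}\right) = - \frac{209140060}{53}$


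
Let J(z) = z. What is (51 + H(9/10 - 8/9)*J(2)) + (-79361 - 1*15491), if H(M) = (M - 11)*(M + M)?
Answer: -191973014/2025 ≈ -94802.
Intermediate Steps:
H(M) = 2*M*(-11 + M) (H(M) = (-11 + M)*(2*M) = 2*M*(-11 + M))
(51 + H(9/10 - 8/9)*J(2)) + (-79361 - 1*15491) = (51 + (2*(9/10 - 8/9)*(-11 + (9/10 - 8/9)))*2) + (-79361 - 1*15491) = (51 + (2*(9*(⅒) - 8*⅑)*(-11 + (9*(⅒) - 8*⅑)))*2) + (-79361 - 15491) = (51 + (2*(9/10 - 8/9)*(-11 + (9/10 - 8/9)))*2) - 94852 = (51 + (2*(1/90)*(-11 + 1/90))*2) - 94852 = (51 + (2*(1/90)*(-989/90))*2) - 94852 = (51 - 989/4050*2) - 94852 = (51 - 989/2025) - 94852 = 102286/2025 - 94852 = -191973014/2025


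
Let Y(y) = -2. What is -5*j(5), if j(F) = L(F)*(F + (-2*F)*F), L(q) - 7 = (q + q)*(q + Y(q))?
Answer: 8325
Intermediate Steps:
L(q) = 7 + 2*q*(-2 + q) (L(q) = 7 + (q + q)*(q - 2) = 7 + (2*q)*(-2 + q) = 7 + 2*q*(-2 + q))
j(F) = (F - 2*F²)*(7 - 4*F + 2*F²) (j(F) = (7 - 4*F + 2*F²)*(F + (-2*F)*F) = (7 - 4*F + 2*F²)*(F - 2*F²) = (F - 2*F²)*(7 - 4*F + 2*F²))
-5*j(5) = -25*(7 - 18*5 - 4*5³ + 10*5²) = -25*(7 - 90 - 4*125 + 10*25) = -25*(7 - 90 - 500 + 250) = -25*(-333) = -5*(-1665) = 8325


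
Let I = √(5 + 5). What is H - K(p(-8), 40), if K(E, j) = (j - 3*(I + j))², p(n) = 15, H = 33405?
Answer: 26915 - 480*√10 ≈ 25397.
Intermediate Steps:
I = √10 ≈ 3.1623
K(E, j) = (-3*√10 - 2*j)² (K(E, j) = (j - 3*(√10 + j))² = (j - 3*(j + √10))² = (j + (-3*j - 3*√10))² = (-3*√10 - 2*j)²)
H - K(p(-8), 40) = 33405 - (2*40 + 3*√10)² = 33405 - (80 + 3*√10)²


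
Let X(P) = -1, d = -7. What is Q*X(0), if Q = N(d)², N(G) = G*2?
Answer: -196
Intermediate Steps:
N(G) = 2*G
Q = 196 (Q = (2*(-7))² = (-14)² = 196)
Q*X(0) = 196*(-1) = -196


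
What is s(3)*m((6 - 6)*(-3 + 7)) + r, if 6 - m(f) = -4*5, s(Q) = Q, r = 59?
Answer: 137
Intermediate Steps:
m(f) = 26 (m(f) = 6 - (-4)*5 = 6 - 1*(-20) = 6 + 20 = 26)
s(3)*m((6 - 6)*(-3 + 7)) + r = 3*26 + 59 = 78 + 59 = 137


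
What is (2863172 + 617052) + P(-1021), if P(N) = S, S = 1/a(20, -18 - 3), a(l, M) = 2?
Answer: 6960449/2 ≈ 3.4802e+6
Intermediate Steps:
S = ½ (S = 1/2 = ½ ≈ 0.50000)
P(N) = ½
(2863172 + 617052) + P(-1021) = (2863172 + 617052) + ½ = 3480224 + ½ = 6960449/2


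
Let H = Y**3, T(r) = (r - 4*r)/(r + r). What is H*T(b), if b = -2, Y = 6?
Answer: -324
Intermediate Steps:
T(r) = -3/2 (T(r) = (-3*r)/((2*r)) = (-3*r)*(1/(2*r)) = -3/2)
H = 216 (H = 6**3 = 216)
H*T(b) = 216*(-3/2) = -324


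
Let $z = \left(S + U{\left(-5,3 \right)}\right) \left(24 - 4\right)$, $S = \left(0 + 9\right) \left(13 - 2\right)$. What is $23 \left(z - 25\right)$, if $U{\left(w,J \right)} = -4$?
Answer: $43125$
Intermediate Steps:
$S = 99$ ($S = 9 \cdot 11 = 99$)
$z = 1900$ ($z = \left(99 - 4\right) \left(24 - 4\right) = 95 \cdot 20 = 1900$)
$23 \left(z - 25\right) = 23 \left(1900 - 25\right) = 23 \cdot 1875 = 43125$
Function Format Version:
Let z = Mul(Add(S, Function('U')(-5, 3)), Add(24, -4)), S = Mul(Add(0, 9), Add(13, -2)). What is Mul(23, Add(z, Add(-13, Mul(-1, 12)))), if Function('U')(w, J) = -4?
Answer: 43125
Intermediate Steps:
S = 99 (S = Mul(9, 11) = 99)
z = 1900 (z = Mul(Add(99, -4), Add(24, -4)) = Mul(95, 20) = 1900)
Mul(23, Add(z, Add(-13, Mul(-1, 12)))) = Mul(23, Add(1900, Add(-13, Mul(-1, 12)))) = Mul(23, Add(1900, Add(-13, -12))) = Mul(23, Add(1900, -25)) = Mul(23, 1875) = 43125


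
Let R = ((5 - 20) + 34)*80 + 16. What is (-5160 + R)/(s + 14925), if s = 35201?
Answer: -1812/25063 ≈ -0.072298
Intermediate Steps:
R = 1536 (R = (-15 + 34)*80 + 16 = 19*80 + 16 = 1520 + 16 = 1536)
(-5160 + R)/(s + 14925) = (-5160 + 1536)/(35201 + 14925) = -3624/50126 = -3624*1/50126 = -1812/25063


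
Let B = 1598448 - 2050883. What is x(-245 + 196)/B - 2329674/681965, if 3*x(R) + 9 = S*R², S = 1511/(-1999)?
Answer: -252740315256560/74013734965827 ≈ -3.4148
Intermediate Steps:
S = -1511/1999 (S = 1511*(-1/1999) = -1511/1999 ≈ -0.75588)
x(R) = -3 - 1511*R²/5997 (x(R) = -3 + (-1511*R²/1999)/3 = -3 - 1511*R²/5997)
B = -452435
x(-245 + 196)/B - 2329674/681965 = (-3 - 1511*(-245 + 196)²/5997)/(-452435) - 2329674/681965 = (-3 - 1511/5997*(-49)²)*(-1/452435) - 2329674*1/681965 = (-3 - 1511/5997*2401)*(-1/452435) - 2329674/681965 = (-3 - 3627911/5997)*(-1/452435) - 2329674/681965 = -3645902/5997*(-1/452435) - 2329674/681965 = 3645902/2713252695 - 2329674/681965 = -252740315256560/74013734965827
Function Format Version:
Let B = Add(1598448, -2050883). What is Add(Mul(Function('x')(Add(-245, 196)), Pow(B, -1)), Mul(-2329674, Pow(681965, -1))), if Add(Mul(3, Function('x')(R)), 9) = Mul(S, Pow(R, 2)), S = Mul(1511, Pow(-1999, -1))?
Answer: Rational(-252740315256560, 74013734965827) ≈ -3.4148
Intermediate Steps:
S = Rational(-1511, 1999) (S = Mul(1511, Rational(-1, 1999)) = Rational(-1511, 1999) ≈ -0.75588)
Function('x')(R) = Add(-3, Mul(Rational(-1511, 5997), Pow(R, 2))) (Function('x')(R) = Add(-3, Mul(Rational(1, 3), Mul(Rational(-1511, 1999), Pow(R, 2)))) = Add(-3, Mul(Rational(-1511, 5997), Pow(R, 2))))
B = -452435
Add(Mul(Function('x')(Add(-245, 196)), Pow(B, -1)), Mul(-2329674, Pow(681965, -1))) = Add(Mul(Add(-3, Mul(Rational(-1511, 5997), Pow(Add(-245, 196), 2))), Pow(-452435, -1)), Mul(-2329674, Pow(681965, -1))) = Add(Mul(Add(-3, Mul(Rational(-1511, 5997), Pow(-49, 2))), Rational(-1, 452435)), Mul(-2329674, Rational(1, 681965))) = Add(Mul(Add(-3, Mul(Rational(-1511, 5997), 2401)), Rational(-1, 452435)), Rational(-2329674, 681965)) = Add(Mul(Add(-3, Rational(-3627911, 5997)), Rational(-1, 452435)), Rational(-2329674, 681965)) = Add(Mul(Rational(-3645902, 5997), Rational(-1, 452435)), Rational(-2329674, 681965)) = Add(Rational(3645902, 2713252695), Rational(-2329674, 681965)) = Rational(-252740315256560, 74013734965827)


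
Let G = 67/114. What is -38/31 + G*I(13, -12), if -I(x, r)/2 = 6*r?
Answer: 49126/589 ≈ 83.406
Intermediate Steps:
I(x, r) = -12*r
G = 67/114 (G = 67*(1/114) = 67/114 ≈ 0.58772)
-38/31 + G*I(13, -12) = -38/31 + 67*(-12*(-12))/114 = -38*1/31 + (67/114)*144 = -38/31 + 1608/19 = 49126/589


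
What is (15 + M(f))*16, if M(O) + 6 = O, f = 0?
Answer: 144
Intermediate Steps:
M(O) = -6 + O
(15 + M(f))*16 = (15 + (-6 + 0))*16 = (15 - 6)*16 = 9*16 = 144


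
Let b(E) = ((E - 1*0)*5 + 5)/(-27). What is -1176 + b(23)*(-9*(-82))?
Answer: -4456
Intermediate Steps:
b(E) = -5/27 - 5*E/27 (b(E) = ((E + 0)*5 + 5)*(-1/27) = (E*5 + 5)*(-1/27) = (5*E + 5)*(-1/27) = (5 + 5*E)*(-1/27) = -5/27 - 5*E/27)
-1176 + b(23)*(-9*(-82)) = -1176 + (-5/27 - 5/27*23)*(-9*(-82)) = -1176 + (-5/27 - 115/27)*738 = -1176 - 40/9*738 = -1176 - 3280 = -4456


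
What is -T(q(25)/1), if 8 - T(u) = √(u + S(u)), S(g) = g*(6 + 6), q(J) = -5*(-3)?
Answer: -8 + √195 ≈ 5.9642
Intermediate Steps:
q(J) = 15
S(g) = 12*g (S(g) = g*12 = 12*g)
T(u) = 8 - √13*√u (T(u) = 8 - √(u + 12*u) = 8 - √(13*u) = 8 - √13*√u)
-T(q(25)/1) = -(8 - √13*√(15/1)) = -(8 - √13*√(15*1)) = -(8 - √13*√15) = -(8 - √195) = -8 + √195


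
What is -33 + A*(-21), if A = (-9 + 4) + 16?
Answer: -264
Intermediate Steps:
A = 11 (A = -5 + 16 = 11)
-33 + A*(-21) = -33 + 11*(-21) = -33 - 231 = -264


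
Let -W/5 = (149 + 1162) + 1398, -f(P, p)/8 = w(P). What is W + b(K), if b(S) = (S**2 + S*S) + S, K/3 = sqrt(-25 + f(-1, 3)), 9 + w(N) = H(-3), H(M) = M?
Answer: -12267 + 3*sqrt(71) ≈ -12242.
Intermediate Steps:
w(N) = -12 (w(N) = -9 - 3 = -12)
f(P, p) = 96 (f(P, p) = -8*(-12) = 96)
K = 3*sqrt(71) (K = 3*sqrt(-25 + 96) = 3*sqrt(71) ≈ 25.278)
W = -13545 (W = -5*((149 + 1162) + 1398) = -5*(1311 + 1398) = -5*2709 = -13545)
b(S) = S + 2*S**2 (b(S) = (S**2 + S**2) + S = 2*S**2 + S = S + 2*S**2)
W + b(K) = -13545 + (3*sqrt(71))*(1 + 2*(3*sqrt(71))) = -13545 + (3*sqrt(71))*(1 + 6*sqrt(71)) = -13545 + 3*sqrt(71)*(1 + 6*sqrt(71))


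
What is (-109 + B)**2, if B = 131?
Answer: 484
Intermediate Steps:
(-109 + B)**2 = (-109 + 131)**2 = 22**2 = 484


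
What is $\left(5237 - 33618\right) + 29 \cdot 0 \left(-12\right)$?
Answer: $-28381$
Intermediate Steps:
$\left(5237 - 33618\right) + 29 \cdot 0 \left(-12\right) = -28381 + 0 \left(-12\right) = -28381 + 0 = -28381$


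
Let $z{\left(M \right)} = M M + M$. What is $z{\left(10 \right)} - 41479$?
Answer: $-41369$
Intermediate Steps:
$z{\left(M \right)} = M + M^{2}$ ($z{\left(M \right)} = M^{2} + M = M + M^{2}$)
$z{\left(10 \right)} - 41479 = 10 \left(1 + 10\right) - 41479 = 10 \cdot 11 - 41479 = 110 - 41479 = -41369$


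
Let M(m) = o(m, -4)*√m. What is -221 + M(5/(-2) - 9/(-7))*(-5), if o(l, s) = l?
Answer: -221 + 85*I*√238/196 ≈ -221.0 + 6.6904*I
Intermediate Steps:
M(m) = m^(3/2) (M(m) = m*√m = m^(3/2))
-221 + M(5/(-2) - 9/(-7))*(-5) = -221 + (5/(-2) - 9/(-7))^(3/2)*(-5) = -221 + (5*(-½) - 9*(-⅐))^(3/2)*(-5) = -221 + (-5/2 + 9/7)^(3/2)*(-5) = -221 + (-17/14)^(3/2)*(-5) = -221 - 17*I*√238/196*(-5) = -221 + 85*I*√238/196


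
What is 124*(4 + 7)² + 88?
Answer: 15092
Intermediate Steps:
124*(4 + 7)² + 88 = 124*11² + 88 = 124*121 + 88 = 15004 + 88 = 15092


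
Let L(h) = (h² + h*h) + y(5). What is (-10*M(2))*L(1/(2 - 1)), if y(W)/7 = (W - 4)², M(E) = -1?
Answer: 90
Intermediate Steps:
y(W) = 7*(-4 + W)² (y(W) = 7*(W - 4)² = 7*(-4 + W)²)
L(h) = 7 + 2*h² (L(h) = (h² + h*h) + 7*(-4 + 5)² = (h² + h²) + 7*1² = 2*h² + 7*1 = 2*h² + 7 = 7 + 2*h²)
(-10*M(2))*L(1/(2 - 1)) = (-10*(-1))*(7 + 2*(1/(2 - 1))²) = 10*(7 + 2*(1/1)²) = 10*(7 + 2*1²) = 10*(7 + 2*1) = 10*(7 + 2) = 10*9 = 90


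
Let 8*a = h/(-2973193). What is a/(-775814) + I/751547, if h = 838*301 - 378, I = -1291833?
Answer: -5959599577930541077/3467103890022191588 ≈ -1.7189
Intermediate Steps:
h = 251860 (h = 252238 - 378 = 251860)
a = -62965/5946386 (a = (251860/(-2973193))/8 = (251860*(-1/2973193))/8 = (⅛)*(-251860/2973193) = -62965/5946386 ≈ -0.010589)
a/(-775814) + I/751547 = -62965/5946386/(-775814) - 1291833/751547 = -62965/5946386*(-1/775814) - 1291833*1/751547 = 62965/4613289508204 - 1291833/751547 = -5959599577930541077/3467103890022191588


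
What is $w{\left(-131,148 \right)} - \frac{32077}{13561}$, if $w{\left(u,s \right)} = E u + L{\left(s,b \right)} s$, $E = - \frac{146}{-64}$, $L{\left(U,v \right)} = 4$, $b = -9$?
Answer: $\frac{126189277}{433952} \approx 290.79$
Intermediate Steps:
$E = \frac{73}{32}$ ($E = \left(-146\right) \left(- \frac{1}{64}\right) = \frac{73}{32} \approx 2.2813$)
$w{\left(u,s \right)} = 4 s + \frac{73 u}{32}$ ($w{\left(u,s \right)} = \frac{73 u}{32} + 4 s = 4 s + \frac{73 u}{32}$)
$w{\left(-131,148 \right)} - \frac{32077}{13561} = \left(4 \cdot 148 + \frac{73}{32} \left(-131\right)\right) - \frac{32077}{13561} = \left(592 - \frac{9563}{32}\right) - \frac{32077}{13561} = \frac{9381}{32} - \frac{32077}{13561} = \frac{126189277}{433952}$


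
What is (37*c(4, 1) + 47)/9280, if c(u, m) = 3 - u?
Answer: 1/928 ≈ 0.0010776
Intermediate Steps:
(37*c(4, 1) + 47)/9280 = (37*(3 - 1*4) + 47)/9280 = (37*(3 - 4) + 47)*(1/9280) = (37*(-1) + 47)*(1/9280) = (-37 + 47)*(1/9280) = 10*(1/9280) = 1/928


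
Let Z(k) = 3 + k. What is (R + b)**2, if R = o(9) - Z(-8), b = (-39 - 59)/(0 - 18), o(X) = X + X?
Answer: 65536/81 ≈ 809.09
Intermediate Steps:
o(X) = 2*X
b = 49/9 (b = -98/(-18) = -98*(-1/18) = 49/9 ≈ 5.4444)
R = 23 (R = 2*9 - (3 - 8) = 18 - 1*(-5) = 18 + 5 = 23)
(R + b)**2 = (23 + 49/9)**2 = (256/9)**2 = 65536/81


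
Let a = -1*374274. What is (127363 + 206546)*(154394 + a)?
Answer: -73419910920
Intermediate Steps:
a = -374274
(127363 + 206546)*(154394 + a) = (127363 + 206546)*(154394 - 374274) = 333909*(-219880) = -73419910920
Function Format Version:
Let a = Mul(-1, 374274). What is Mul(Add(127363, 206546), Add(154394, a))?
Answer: -73419910920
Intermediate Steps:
a = -374274
Mul(Add(127363, 206546), Add(154394, a)) = Mul(Add(127363, 206546), Add(154394, -374274)) = Mul(333909, -219880) = -73419910920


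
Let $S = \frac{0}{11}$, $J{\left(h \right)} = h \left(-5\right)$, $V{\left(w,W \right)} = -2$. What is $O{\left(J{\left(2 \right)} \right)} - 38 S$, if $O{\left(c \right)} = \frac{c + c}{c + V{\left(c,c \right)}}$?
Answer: $\frac{5}{3} \approx 1.6667$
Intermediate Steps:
$J{\left(h \right)} = - 5 h$
$O{\left(c \right)} = \frac{2 c}{-2 + c}$ ($O{\left(c \right)} = \frac{c + c}{c - 2} = \frac{2 c}{-2 + c}$)
$S = 0$ ($S = 0 \cdot \frac{1}{11} = 0$)
$O{\left(J{\left(2 \right)} \right)} - 38 S = \frac{2 \left(\left(-5\right) 2\right)}{-2 - 10} - 0 = 2 \left(-10\right) \frac{1}{-2 - 10} + 0 = 2 \left(-10\right) \frac{1}{-12} + 0 = 2 \left(-10\right) \left(- \frac{1}{12}\right) + 0 = \frac{5}{3} + 0 = \frac{5}{3}$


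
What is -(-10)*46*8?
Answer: 3680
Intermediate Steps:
-(-10)*46*8 = -10*(-46)*8 = 460*8 = 3680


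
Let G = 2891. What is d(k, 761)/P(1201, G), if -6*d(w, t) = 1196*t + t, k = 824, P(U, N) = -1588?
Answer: 303639/3176 ≈ 95.604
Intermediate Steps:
d(w, t) = -399*t/2 (d(w, t) = -(1196*t + t)/6 = -399*t/2)
d(k, 761)/P(1201, G) = -399/2*761/(-1588) = -303639/2*(-1/1588) = 303639/3176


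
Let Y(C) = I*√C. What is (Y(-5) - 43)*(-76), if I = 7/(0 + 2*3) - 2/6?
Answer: 3268 - 190*I*√5/3 ≈ 3268.0 - 141.62*I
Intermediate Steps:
I = ⅚ (I = 7/(0 + 6) - 2*⅙ = 7/6 - ⅓ = ⅚ ≈ 0.83333)
Y(C) = 5*√C/6
(Y(-5) - 43)*(-76) = (5*√(-5)/6 - 43)*(-76) = (5*(I*√5)/6 - 43)*(-76) = (5*I*√5/6 - 43)*(-76) = (-43 + 5*I*√5/6)*(-76) = 3268 - 190*I*√5/3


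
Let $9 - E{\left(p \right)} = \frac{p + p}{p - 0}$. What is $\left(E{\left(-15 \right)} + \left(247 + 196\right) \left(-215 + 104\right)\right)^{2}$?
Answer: $2417295556$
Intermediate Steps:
$E{\left(p \right)} = 7$ ($E{\left(p \right)} = 9 - \frac{p + p}{p - 0} = 9 - \frac{2 p}{p + 0} = 9 - \frac{2 p}{p} = 9 - 2 = 7$)
$\left(E{\left(-15 \right)} + \left(247 + 196\right) \left(-215 + 104\right)\right)^{2} = \left(7 + \left(247 + 196\right) \left(-215 + 104\right)\right)^{2} = \left(7 + 443 \left(-111\right)\right)^{2} = \left(7 - 49173\right)^{2} = \left(-49166\right)^{2} = 2417295556$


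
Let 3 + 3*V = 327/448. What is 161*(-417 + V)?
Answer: -4304565/64 ≈ -67259.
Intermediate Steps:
V = -339/448 (V = -1 + (327/448)/3 = -1 + (327*(1/448))/3 = -1 + (⅓)*(327/448) = -1 + 109/448 = -339/448 ≈ -0.75670)
161*(-417 + V) = 161*(-417 - 339/448) = 161*(-187155/448) = -4304565/64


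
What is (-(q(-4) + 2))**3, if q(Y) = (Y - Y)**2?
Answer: -8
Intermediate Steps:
q(Y) = 0 (q(Y) = 0**2 = 0)
(-(q(-4) + 2))**3 = (-(0 + 2))**3 = (-1*2)**3 = (-2)**3 = -8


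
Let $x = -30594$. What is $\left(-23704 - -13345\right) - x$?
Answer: $20235$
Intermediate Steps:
$\left(-23704 - -13345\right) - x = \left(-23704 - -13345\right) - -30594 = \left(-23704 + 13345\right) + 30594 = -10359 + 30594 = 20235$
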